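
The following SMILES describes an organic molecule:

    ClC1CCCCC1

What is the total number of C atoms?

Count every carbon token in the SMILES (each C, including those in ring-closure positions and inside branches).
Carbon count: 6.

6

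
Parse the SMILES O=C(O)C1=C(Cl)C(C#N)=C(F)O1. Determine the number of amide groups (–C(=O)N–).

0

Scan the SMILES for the amide motif — none present.
Groups that are present: 1 carboxylic acid, 1 nitrile.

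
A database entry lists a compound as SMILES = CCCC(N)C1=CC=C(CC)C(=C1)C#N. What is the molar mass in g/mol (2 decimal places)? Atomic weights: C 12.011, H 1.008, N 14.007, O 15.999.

202.30 g/mol

First, the molecular formula is C13H18N2 (counting implicit H from valence).
  C: 13 × 12.011 = 156.143
  H: 18 × 1.008 = 18.144
  N: 2 × 14.007 = 28.014
Sum: 13×12.011 + 18×1.008 + 2×14.007 = 202.301 → 202.30 g/mol.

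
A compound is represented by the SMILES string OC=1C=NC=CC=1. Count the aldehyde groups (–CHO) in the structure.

0

Scan the SMILES for the aldehyde motif — none present.
Groups that are present: 1 hydroxyl.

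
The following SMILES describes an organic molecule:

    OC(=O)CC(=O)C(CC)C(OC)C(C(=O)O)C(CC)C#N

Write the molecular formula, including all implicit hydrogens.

C14H21NO6

Walk through each heavy atom and fill implicit hydrogens from standard valence (C 4, N 3, O 2, S 2, halogen 1):
  atom 1: O, bond orders sum to 1 (valence 2) → 1 H
  atom 2: C, bond orders sum to 4 (valence 4) → 0 H
  atom 3: O, bond orders sum to 2 (valence 2) → 0 H
  atom 4: C, bond orders sum to 2 (valence 4) → 2 H
  atom 5: C, bond orders sum to 4 (valence 4) → 0 H
  atom 6: O, bond orders sum to 2 (valence 2) → 0 H
  atom 7: C, bond orders sum to 3 (valence 4) → 1 H
  atom 8: C, bond orders sum to 2 (valence 4) → 2 H
  atom 9: C, bond orders sum to 1 (valence 4) → 3 H
  atom 10: C, bond orders sum to 3 (valence 4) → 1 H
  atom 11: O, bond orders sum to 2 (valence 2) → 0 H
  atom 12: C, bond orders sum to 1 (valence 4) → 3 H
  atom 13: C, bond orders sum to 3 (valence 4) → 1 H
  atom 14: C, bond orders sum to 4 (valence 4) → 0 H
  atom 15: O, bond orders sum to 2 (valence 2) → 0 H
  atom 16: O, bond orders sum to 1 (valence 2) → 1 H
  atom 17: C, bond orders sum to 3 (valence 4) → 1 H
  atom 18: C, bond orders sum to 2 (valence 4) → 2 H
  atom 19: C, bond orders sum to 1 (valence 4) → 3 H
  atom 20: C, bond orders sum to 4 (valence 4) → 0 H
  atom 21: N, bond orders sum to 3 (valence 3) → 0 H
Totals → C:14, H:21, N:1, O:6.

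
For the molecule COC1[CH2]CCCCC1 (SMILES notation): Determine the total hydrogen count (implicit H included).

Walk through each heavy atom and fill implicit hydrogens from standard valence (C 4, N 3, O 2, S 2, halogen 1):
  atom 1: C, bond orders sum to 1 (valence 4) → 3 H
  atom 2: O, bond orders sum to 2 (valence 2) → 0 H
  atom 3: C, bond orders sum to 3 (valence 4) → 1 H
  atom 4: C with explicit H count 2
  atom 5: C, bond orders sum to 2 (valence 4) → 2 H
  atom 6: C, bond orders sum to 2 (valence 4) → 2 H
  atom 7: C, bond orders sum to 2 (valence 4) → 2 H
  atom 8: C, bond orders sum to 2 (valence 4) → 2 H
  atom 9: C, bond orders sum to 2 (valence 4) → 2 H
Total hydrogens: 16.

16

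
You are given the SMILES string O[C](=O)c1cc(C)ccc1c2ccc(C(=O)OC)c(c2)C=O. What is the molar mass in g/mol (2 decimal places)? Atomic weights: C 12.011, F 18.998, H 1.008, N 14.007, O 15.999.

298.29 g/mol

First, the molecular formula is C17H14O5 (counting implicit H from valence).
  C: 17 × 12.011 = 204.187
  H: 14 × 1.008 = 14.112
  O: 5 × 15.999 = 79.995
Sum: 17×12.011 + 14×1.008 + 5×15.999 = 298.294 → 298.29 g/mol.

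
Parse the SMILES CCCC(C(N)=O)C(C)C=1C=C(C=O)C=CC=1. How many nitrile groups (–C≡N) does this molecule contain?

Scan the SMILES for the nitrile motif — none present.
Groups that are present: 1 aldehyde, 1 amide.

0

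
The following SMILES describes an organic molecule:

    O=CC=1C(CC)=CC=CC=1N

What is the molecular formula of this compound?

C9H11NO

Walk through each heavy atom and fill implicit hydrogens from standard valence (C 4, N 3, O 2, S 2, halogen 1):
  atom 1: O, bond orders sum to 2 (valence 2) → 0 H
  atom 2: C, bond orders sum to 3 (valence 4) → 1 H
  atom 3: C, bond orders sum to 4 (valence 4) → 0 H
  atom 4: C, bond orders sum to 4 (valence 4) → 0 H
  atom 5: C, bond orders sum to 2 (valence 4) → 2 H
  atom 6: C, bond orders sum to 1 (valence 4) → 3 H
  atom 7: C, bond orders sum to 3 (valence 4) → 1 H
  atom 8: C, bond orders sum to 3 (valence 4) → 1 H
  atom 9: C, bond orders sum to 3 (valence 4) → 1 H
  atom 10: C, bond orders sum to 4 (valence 4) → 0 H
  atom 11: N, bond orders sum to 1 (valence 3) → 2 H
Totals → C:9, H:11, N:1, O:1.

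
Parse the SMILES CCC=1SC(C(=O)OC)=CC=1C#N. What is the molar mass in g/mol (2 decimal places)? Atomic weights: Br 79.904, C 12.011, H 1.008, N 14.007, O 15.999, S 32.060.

195.24 g/mol

First, the molecular formula is C9H9NO2S (counting implicit H from valence).
  C: 9 × 12.011 = 108.099
  H: 9 × 1.008 = 9.072
  N: 1 × 14.007 = 14.007
  O: 2 × 15.999 = 31.998
  S: 1 × 32.060 = 32.060
Sum: 9×12.011 + 9×1.008 + 1×14.007 + 2×15.999 + 1×32.060 = 195.236 → 195.24 g/mol.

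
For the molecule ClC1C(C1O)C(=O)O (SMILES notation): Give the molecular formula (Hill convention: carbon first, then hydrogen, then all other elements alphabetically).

Walk through each heavy atom and fill implicit hydrogens from standard valence (C 4, N 3, O 2, S 2, halogen 1):
  atom 1: Cl (halogen, monovalent) → 0 H
  atom 2: C, bond orders sum to 3 (valence 4) → 1 H
  atom 3: C, bond orders sum to 3 (valence 4) → 1 H
  atom 4: C, bond orders sum to 3 (valence 4) → 1 H
  atom 5: O, bond orders sum to 1 (valence 2) → 1 H
  atom 6: C, bond orders sum to 4 (valence 4) → 0 H
  atom 7: O, bond orders sum to 2 (valence 2) → 0 H
  atom 8: O, bond orders sum to 1 (valence 2) → 1 H
Totals → C:4, H:5, Cl:1, O:3.

C4H5ClO3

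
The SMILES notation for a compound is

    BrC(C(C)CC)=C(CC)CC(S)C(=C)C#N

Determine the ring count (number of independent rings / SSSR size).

0

In SMILES, each pair of matching ring-closure digits denotes one ring-closing bond; the number of such bonds equals the number of independent rings.
Ring-closure bonds here: 0.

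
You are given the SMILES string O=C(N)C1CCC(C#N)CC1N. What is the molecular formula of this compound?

Walk through each heavy atom and fill implicit hydrogens from standard valence (C 4, N 3, O 2, S 2, halogen 1):
  atom 1: O, bond orders sum to 2 (valence 2) → 0 H
  atom 2: C, bond orders sum to 4 (valence 4) → 0 H
  atom 3: N, bond orders sum to 1 (valence 3) → 2 H
  atom 4: C, bond orders sum to 3 (valence 4) → 1 H
  atom 5: C, bond orders sum to 2 (valence 4) → 2 H
  atom 6: C, bond orders sum to 2 (valence 4) → 2 H
  atom 7: C, bond orders sum to 3 (valence 4) → 1 H
  atom 8: C, bond orders sum to 4 (valence 4) → 0 H
  atom 9: N, bond orders sum to 3 (valence 3) → 0 H
  atom 10: C, bond orders sum to 2 (valence 4) → 2 H
  atom 11: C, bond orders sum to 3 (valence 4) → 1 H
  atom 12: N, bond orders sum to 1 (valence 3) → 2 H
Totals → C:8, H:13, N:3, O:1.
In Hill order: C8H13N3O.

C8H13N3O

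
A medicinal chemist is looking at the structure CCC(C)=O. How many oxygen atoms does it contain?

1

Scan the SMILES for O atoms (remember two-letter symbols like Cl and Br are single atoms).
Oxygen count: 1.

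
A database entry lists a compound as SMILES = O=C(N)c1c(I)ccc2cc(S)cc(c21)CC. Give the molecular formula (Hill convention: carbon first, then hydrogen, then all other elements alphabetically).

Walk through each heavy atom and fill implicit hydrogens from standard valence (C 4, N 3, O 2, S 2, halogen 1); for lowercase aromatic atoms, an aromatic c carries 1 H when it has two neighbours and 0 H with three, and aromatic n carries 0 H:
  atom 1: O, bond orders sum to 2 (valence 2) → 0 H
  atom 2: C, bond orders sum to 4 (valence 4) → 0 H
  atom 3: N, bond orders sum to 1 (valence 3) → 2 H
  atom 4: aromatic c, 3 neighbours → 0 H
  atom 5: aromatic c, 3 neighbours → 0 H
  atom 6: I (halogen, monovalent) → 0 H
  atom 7: aromatic c, 2 neighbours → 1 H
  atom 8: aromatic c, 2 neighbours → 1 H
  atom 9: aromatic c, 3 neighbours → 0 H
  atom 10: aromatic c, 2 neighbours → 1 H
  atom 11: aromatic c, 3 neighbours → 0 H
  atom 12: S, bond orders sum to 1 (valence 2) → 1 H
  atom 13: aromatic c, 2 neighbours → 1 H
  atom 14: aromatic c, 3 neighbours → 0 H
  atom 15: aromatic c, 3 neighbours → 0 H
  atom 16: C, bond orders sum to 2 (valence 4) → 2 H
  atom 17: C, bond orders sum to 1 (valence 4) → 3 H
Totals → C:13, H:12, I:1, N:1, O:1, S:1.
In Hill order: C13H12INOS.

C13H12INOS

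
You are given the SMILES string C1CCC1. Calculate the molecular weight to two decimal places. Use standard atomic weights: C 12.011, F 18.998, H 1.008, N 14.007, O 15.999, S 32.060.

First, the molecular formula is C4H8 (counting implicit H from valence).
  C: 4 × 12.011 = 48.044
  H: 8 × 1.008 = 8.064
Sum: 4×12.011 + 8×1.008 = 56.108 → 56.11 g/mol.

56.11 g/mol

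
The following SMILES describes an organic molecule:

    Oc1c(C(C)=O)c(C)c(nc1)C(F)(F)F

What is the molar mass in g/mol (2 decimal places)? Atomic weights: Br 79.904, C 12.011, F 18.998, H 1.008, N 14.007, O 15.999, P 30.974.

219.16 g/mol

First, the molecular formula is C9H8F3NO2 (counting implicit H from valence).
  C: 9 × 12.011 = 108.099
  F: 3 × 18.998 = 56.994
  H: 8 × 1.008 = 8.064
  N: 1 × 14.007 = 14.007
  O: 2 × 15.999 = 31.998
Sum: 9×12.011 + 3×18.998 + 8×1.008 + 1×14.007 + 2×15.999 = 219.162 → 219.16 g/mol.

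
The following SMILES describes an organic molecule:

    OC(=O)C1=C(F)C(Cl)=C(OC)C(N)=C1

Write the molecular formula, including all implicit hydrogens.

Walk through each heavy atom and fill implicit hydrogens from standard valence (C 4, N 3, O 2, S 2, halogen 1):
  atom 1: O, bond orders sum to 1 (valence 2) → 1 H
  atom 2: C, bond orders sum to 4 (valence 4) → 0 H
  atom 3: O, bond orders sum to 2 (valence 2) → 0 H
  atom 4: C, bond orders sum to 4 (valence 4) → 0 H
  atom 5: C, bond orders sum to 4 (valence 4) → 0 H
  atom 6: F (halogen, monovalent) → 0 H
  atom 7: C, bond orders sum to 4 (valence 4) → 0 H
  atom 8: Cl (halogen, monovalent) → 0 H
  atom 9: C, bond orders sum to 4 (valence 4) → 0 H
  atom 10: O, bond orders sum to 2 (valence 2) → 0 H
  atom 11: C, bond orders sum to 1 (valence 4) → 3 H
  atom 12: C, bond orders sum to 4 (valence 4) → 0 H
  atom 13: N, bond orders sum to 1 (valence 3) → 2 H
  atom 14: C, bond orders sum to 3 (valence 4) → 1 H
Totals → C:8, H:7, Cl:1, F:1, N:1, O:3.

C8H7ClFNO3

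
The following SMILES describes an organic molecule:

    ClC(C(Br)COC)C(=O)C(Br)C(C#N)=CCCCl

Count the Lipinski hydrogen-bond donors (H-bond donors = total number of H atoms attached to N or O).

Donors: find every N or O and count the H atoms it carries.
  atom 6 (O): bond orders sum to 2 → 0 H
  atom 9 (O): bond orders sum to 2 → 0 H
  atom 14 (N): bond orders sum to 3 → 0 H
Lipinski HBD = 0.

0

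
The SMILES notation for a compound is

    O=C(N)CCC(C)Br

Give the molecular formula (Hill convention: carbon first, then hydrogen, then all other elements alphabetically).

C5H10BrNO

Walk through each heavy atom and fill implicit hydrogens from standard valence (C 4, N 3, O 2, S 2, halogen 1):
  atom 1: O, bond orders sum to 2 (valence 2) → 0 H
  atom 2: C, bond orders sum to 4 (valence 4) → 0 H
  atom 3: N, bond orders sum to 1 (valence 3) → 2 H
  atom 4: C, bond orders sum to 2 (valence 4) → 2 H
  atom 5: C, bond orders sum to 2 (valence 4) → 2 H
  atom 6: C, bond orders sum to 3 (valence 4) → 1 H
  atom 7: C, bond orders sum to 1 (valence 4) → 3 H
  atom 8: Br (halogen, monovalent) → 0 H
Totals → C:5, H:10, Br:1, N:1, O:1.
In Hill order: C5H10BrNO.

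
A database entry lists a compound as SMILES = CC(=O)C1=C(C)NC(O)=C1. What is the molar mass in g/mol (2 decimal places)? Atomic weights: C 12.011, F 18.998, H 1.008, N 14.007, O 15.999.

First, the molecular formula is C7H9NO2 (counting implicit H from valence).
  C: 7 × 12.011 = 84.077
  H: 9 × 1.008 = 9.072
  N: 1 × 14.007 = 14.007
  O: 2 × 15.999 = 31.998
Sum: 7×12.011 + 9×1.008 + 1×14.007 + 2×15.999 = 139.154 → 139.15 g/mol.

139.15 g/mol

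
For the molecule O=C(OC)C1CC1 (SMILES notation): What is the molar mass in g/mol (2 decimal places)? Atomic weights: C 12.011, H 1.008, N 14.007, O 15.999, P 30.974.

First, the molecular formula is C5H8O2 (counting implicit H from valence).
  C: 5 × 12.011 = 60.055
  H: 8 × 1.008 = 8.064
  O: 2 × 15.999 = 31.998
Sum: 5×12.011 + 8×1.008 + 2×15.999 = 100.117 → 100.12 g/mol.

100.12 g/mol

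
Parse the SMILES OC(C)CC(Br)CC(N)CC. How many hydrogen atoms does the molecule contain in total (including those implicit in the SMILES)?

18

Walk through each heavy atom and fill implicit hydrogens from standard valence (C 4, N 3, O 2, S 2, halogen 1):
  atom 1: O, bond orders sum to 1 (valence 2) → 1 H
  atom 2: C, bond orders sum to 3 (valence 4) → 1 H
  atom 3: C, bond orders sum to 1 (valence 4) → 3 H
  atom 4: C, bond orders sum to 2 (valence 4) → 2 H
  atom 5: C, bond orders sum to 3 (valence 4) → 1 H
  atom 6: Br (halogen, monovalent) → 0 H
  atom 7: C, bond orders sum to 2 (valence 4) → 2 H
  atom 8: C, bond orders sum to 3 (valence 4) → 1 H
  atom 9: N, bond orders sum to 1 (valence 3) → 2 H
  atom 10: C, bond orders sum to 2 (valence 4) → 2 H
  atom 11: C, bond orders sum to 1 (valence 4) → 3 H
Total hydrogens: 18.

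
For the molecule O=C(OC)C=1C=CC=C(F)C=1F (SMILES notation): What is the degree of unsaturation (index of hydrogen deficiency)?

5

Molecular formula: C8H6F2O2.
DoU = (2C + 2 + N − H − X) / 2, where X is the halogen count and O/S are ignored.
    = (2·8 + 2 + 0 − 6 − 2) / 2 = 10 / 2 = 5.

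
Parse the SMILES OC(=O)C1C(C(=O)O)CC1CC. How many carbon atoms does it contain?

Count every carbon token in the SMILES (each C, including those in ring-closure positions and inside branches).
Carbon count: 8.

8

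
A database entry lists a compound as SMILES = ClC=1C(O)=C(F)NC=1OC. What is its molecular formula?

C5H5ClFNO2

Walk through each heavy atom and fill implicit hydrogens from standard valence (C 4, N 3, O 2, S 2, halogen 1):
  atom 1: Cl (halogen, monovalent) → 0 H
  atom 2: C, bond orders sum to 4 (valence 4) → 0 H
  atom 3: C, bond orders sum to 4 (valence 4) → 0 H
  atom 4: O, bond orders sum to 1 (valence 2) → 1 H
  atom 5: C, bond orders sum to 4 (valence 4) → 0 H
  atom 6: F (halogen, monovalent) → 0 H
  atom 7: N, bond orders sum to 2 (valence 3) → 1 H
  atom 8: C, bond orders sum to 4 (valence 4) → 0 H
  atom 9: O, bond orders sum to 2 (valence 2) → 0 H
  atom 10: C, bond orders sum to 1 (valence 4) → 3 H
Totals → C:5, H:5, Cl:1, F:1, N:1, O:2.
In Hill order: C5H5ClFNO2.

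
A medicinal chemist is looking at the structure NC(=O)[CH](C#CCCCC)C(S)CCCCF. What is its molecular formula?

C13H22FNOS

Walk through each heavy atom and fill implicit hydrogens from standard valence (C 4, N 3, O 2, S 2, halogen 1):
  atom 1: N, bond orders sum to 1 (valence 3) → 2 H
  atom 2: C, bond orders sum to 4 (valence 4) → 0 H
  atom 3: O, bond orders sum to 2 (valence 2) → 0 H
  atom 4: C with explicit H count 1
  atom 5: C, bond orders sum to 4 (valence 4) → 0 H
  atom 6: C, bond orders sum to 4 (valence 4) → 0 H
  atom 7: C, bond orders sum to 2 (valence 4) → 2 H
  atom 8: C, bond orders sum to 2 (valence 4) → 2 H
  atom 9: C, bond orders sum to 2 (valence 4) → 2 H
  atom 10: C, bond orders sum to 1 (valence 4) → 3 H
  atom 11: C, bond orders sum to 3 (valence 4) → 1 H
  atom 12: S, bond orders sum to 1 (valence 2) → 1 H
  atom 13: C, bond orders sum to 2 (valence 4) → 2 H
  atom 14: C, bond orders sum to 2 (valence 4) → 2 H
  atom 15: C, bond orders sum to 2 (valence 4) → 2 H
  atom 16: C, bond orders sum to 2 (valence 4) → 2 H
  atom 17: F (halogen, monovalent) → 0 H
Totals → C:13, H:22, F:1, N:1, O:1, S:1.
In Hill order: C13H22FNOS.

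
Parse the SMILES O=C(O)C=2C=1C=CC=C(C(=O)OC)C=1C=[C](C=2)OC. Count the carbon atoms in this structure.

14

Count every carbon token in the SMILES (each C, including those in ring-closure positions and inside branches).
Carbon count: 14.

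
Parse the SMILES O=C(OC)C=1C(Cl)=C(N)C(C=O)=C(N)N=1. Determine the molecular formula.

Walk through each heavy atom and fill implicit hydrogens from standard valence (C 4, N 3, O 2, S 2, halogen 1):
  atom 1: O, bond orders sum to 2 (valence 2) → 0 H
  atom 2: C, bond orders sum to 4 (valence 4) → 0 H
  atom 3: O, bond orders sum to 2 (valence 2) → 0 H
  atom 4: C, bond orders sum to 1 (valence 4) → 3 H
  atom 5: C, bond orders sum to 4 (valence 4) → 0 H
  atom 6: C, bond orders sum to 4 (valence 4) → 0 H
  atom 7: Cl (halogen, monovalent) → 0 H
  atom 8: C, bond orders sum to 4 (valence 4) → 0 H
  atom 9: N, bond orders sum to 1 (valence 3) → 2 H
  atom 10: C, bond orders sum to 4 (valence 4) → 0 H
  atom 11: C, bond orders sum to 3 (valence 4) → 1 H
  atom 12: O, bond orders sum to 2 (valence 2) → 0 H
  atom 13: C, bond orders sum to 4 (valence 4) → 0 H
  atom 14: N, bond orders sum to 1 (valence 3) → 2 H
  atom 15: N, bond orders sum to 3 (valence 3) → 0 H
Totals → C:8, H:8, Cl:1, N:3, O:3.

C8H8ClN3O3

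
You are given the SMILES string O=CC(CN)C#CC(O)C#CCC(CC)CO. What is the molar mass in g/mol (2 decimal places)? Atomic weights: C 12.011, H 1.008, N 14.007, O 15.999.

First, the molecular formula is C13H19NO3 (counting implicit H from valence).
  C: 13 × 12.011 = 156.143
  H: 19 × 1.008 = 19.152
  N: 1 × 14.007 = 14.007
  O: 3 × 15.999 = 47.997
Sum: 13×12.011 + 19×1.008 + 1×14.007 + 3×15.999 = 237.299 → 237.30 g/mol.

237.30 g/mol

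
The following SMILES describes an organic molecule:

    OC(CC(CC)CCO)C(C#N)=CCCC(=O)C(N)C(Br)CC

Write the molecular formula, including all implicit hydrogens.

C17H29BrN2O3

Walk through each heavy atom and fill implicit hydrogens from standard valence (C 4, N 3, O 2, S 2, halogen 1):
  atom 1: O, bond orders sum to 1 (valence 2) → 1 H
  atom 2: C, bond orders sum to 3 (valence 4) → 1 H
  atom 3: C, bond orders sum to 2 (valence 4) → 2 H
  atom 4: C, bond orders sum to 3 (valence 4) → 1 H
  atom 5: C, bond orders sum to 2 (valence 4) → 2 H
  atom 6: C, bond orders sum to 1 (valence 4) → 3 H
  atom 7: C, bond orders sum to 2 (valence 4) → 2 H
  atom 8: C, bond orders sum to 2 (valence 4) → 2 H
  atom 9: O, bond orders sum to 1 (valence 2) → 1 H
  atom 10: C, bond orders sum to 4 (valence 4) → 0 H
  atom 11: C, bond orders sum to 4 (valence 4) → 0 H
  atom 12: N, bond orders sum to 3 (valence 3) → 0 H
  atom 13: C, bond orders sum to 3 (valence 4) → 1 H
  atom 14: C, bond orders sum to 2 (valence 4) → 2 H
  atom 15: C, bond orders sum to 2 (valence 4) → 2 H
  atom 16: C, bond orders sum to 4 (valence 4) → 0 H
  atom 17: O, bond orders sum to 2 (valence 2) → 0 H
  atom 18: C, bond orders sum to 3 (valence 4) → 1 H
  atom 19: N, bond orders sum to 1 (valence 3) → 2 H
  atom 20: C, bond orders sum to 3 (valence 4) → 1 H
  atom 21: Br (halogen, monovalent) → 0 H
  atom 22: C, bond orders sum to 2 (valence 4) → 2 H
  atom 23: C, bond orders sum to 1 (valence 4) → 3 H
Totals → C:17, H:29, Br:1, N:2, O:3.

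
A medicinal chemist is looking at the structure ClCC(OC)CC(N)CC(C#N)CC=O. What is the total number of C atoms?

10

Count every carbon token in the SMILES (each C, including those in ring-closure positions and inside branches).
Carbon count: 10.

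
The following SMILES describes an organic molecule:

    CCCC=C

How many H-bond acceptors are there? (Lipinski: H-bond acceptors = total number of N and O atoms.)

N atoms: 0; O atoms: 0.
Lipinski HBA = 0 + 0 = 0.

0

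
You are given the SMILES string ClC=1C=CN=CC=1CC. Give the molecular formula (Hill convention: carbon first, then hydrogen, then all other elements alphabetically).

C7H8ClN

Walk through each heavy atom and fill implicit hydrogens from standard valence (C 4, N 3, O 2, S 2, halogen 1):
  atom 1: Cl (halogen, monovalent) → 0 H
  atom 2: C, bond orders sum to 4 (valence 4) → 0 H
  atom 3: C, bond orders sum to 3 (valence 4) → 1 H
  atom 4: C, bond orders sum to 3 (valence 4) → 1 H
  atom 5: N, bond orders sum to 3 (valence 3) → 0 H
  atom 6: C, bond orders sum to 3 (valence 4) → 1 H
  atom 7: C, bond orders sum to 4 (valence 4) → 0 H
  atom 8: C, bond orders sum to 2 (valence 4) → 2 H
  atom 9: C, bond orders sum to 1 (valence 4) → 3 H
Totals → C:7, H:8, Cl:1, N:1.
In Hill order: C7H8ClN.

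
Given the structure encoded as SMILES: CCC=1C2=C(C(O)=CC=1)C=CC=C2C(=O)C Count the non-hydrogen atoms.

Every atom symbol written in the SMILES (organic subset) is one heavy atom; implicit H are not written.
Heavy atoms by element → C:14, O:2.
Total: 16.

16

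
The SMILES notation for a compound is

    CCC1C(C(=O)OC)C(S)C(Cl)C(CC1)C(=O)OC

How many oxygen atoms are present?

Scan the SMILES for O atoms (remember two-letter symbols like Cl and Br are single atoms).
Oxygen count: 4.

4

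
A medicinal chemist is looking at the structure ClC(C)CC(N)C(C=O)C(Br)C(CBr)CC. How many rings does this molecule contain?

In SMILES, each pair of matching ring-closure digits denotes one ring-closing bond; the number of such bonds equals the number of independent rings.
Ring-closure bonds here: 0.

0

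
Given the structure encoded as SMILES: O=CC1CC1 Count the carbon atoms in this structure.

4

Count every carbon token in the SMILES (each C, including those in ring-closure positions and inside branches).
Carbon count: 4.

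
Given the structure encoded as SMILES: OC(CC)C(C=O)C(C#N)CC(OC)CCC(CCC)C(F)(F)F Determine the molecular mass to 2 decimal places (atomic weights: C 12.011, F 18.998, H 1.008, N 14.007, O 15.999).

351.41 g/mol

First, the molecular formula is C17H28F3NO3 (counting implicit H from valence).
  C: 17 × 12.011 = 204.187
  F: 3 × 18.998 = 56.994
  H: 28 × 1.008 = 28.224
  N: 1 × 14.007 = 14.007
  O: 3 × 15.999 = 47.997
Sum: 17×12.011 + 3×18.998 + 28×1.008 + 1×14.007 + 3×15.999 = 351.409 → 351.41 g/mol.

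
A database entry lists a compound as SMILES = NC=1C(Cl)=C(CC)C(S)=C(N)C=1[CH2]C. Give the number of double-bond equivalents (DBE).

4

Degree of unsaturation = (number of rings) + (number of π bonds).
Ring closures in the SMILES: 1.
π bonds: 3 double bonds (each 1 DoU) → 3 DoU from unsaturation.
Total DoU = 1 + 3 = 4.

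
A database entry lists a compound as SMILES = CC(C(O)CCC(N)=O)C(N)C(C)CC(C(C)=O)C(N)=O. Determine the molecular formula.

Walk through each heavy atom and fill implicit hydrogens from standard valence (C 4, N 3, O 2, S 2, halogen 1):
  atom 1: C, bond orders sum to 1 (valence 4) → 3 H
  atom 2: C, bond orders sum to 3 (valence 4) → 1 H
  atom 3: C, bond orders sum to 3 (valence 4) → 1 H
  atom 4: O, bond orders sum to 1 (valence 2) → 1 H
  atom 5: C, bond orders sum to 2 (valence 4) → 2 H
  atom 6: C, bond orders sum to 2 (valence 4) → 2 H
  atom 7: C, bond orders sum to 4 (valence 4) → 0 H
  atom 8: N, bond orders sum to 1 (valence 3) → 2 H
  atom 9: O, bond orders sum to 2 (valence 2) → 0 H
  atom 10: C, bond orders sum to 3 (valence 4) → 1 H
  atom 11: N, bond orders sum to 1 (valence 3) → 2 H
  atom 12: C, bond orders sum to 3 (valence 4) → 1 H
  atom 13: C, bond orders sum to 1 (valence 4) → 3 H
  atom 14: C, bond orders sum to 2 (valence 4) → 2 H
  atom 15: C, bond orders sum to 3 (valence 4) → 1 H
  atom 16: C, bond orders sum to 4 (valence 4) → 0 H
  atom 17: C, bond orders sum to 1 (valence 4) → 3 H
  atom 18: O, bond orders sum to 2 (valence 2) → 0 H
  atom 19: C, bond orders sum to 4 (valence 4) → 0 H
  atom 20: N, bond orders sum to 1 (valence 3) → 2 H
  atom 21: O, bond orders sum to 2 (valence 2) → 0 H
Totals → C:14, H:27, N:3, O:4.
In Hill order: C14H27N3O4.

C14H27N3O4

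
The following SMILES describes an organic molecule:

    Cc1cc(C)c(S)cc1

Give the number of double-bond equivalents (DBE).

4

Molecular formula: C8H10S.
DoU = (2C + 2 + N − H − X) / 2, where X is the halogen count and O/S are ignored.
    = (2·8 + 2 + 0 − 10 − 0) / 2 = 8 / 2 = 4.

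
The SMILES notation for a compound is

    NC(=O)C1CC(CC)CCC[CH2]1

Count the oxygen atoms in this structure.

1

Scan the SMILES for O atoms (remember two-letter symbols like Cl and Br are single atoms).
Oxygen count: 1.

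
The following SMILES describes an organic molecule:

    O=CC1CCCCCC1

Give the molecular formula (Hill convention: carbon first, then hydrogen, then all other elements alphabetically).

Walk through each heavy atom and fill implicit hydrogens from standard valence (C 4, N 3, O 2, S 2, halogen 1):
  atom 1: O, bond orders sum to 2 (valence 2) → 0 H
  atom 2: C, bond orders sum to 3 (valence 4) → 1 H
  atom 3: C, bond orders sum to 3 (valence 4) → 1 H
  atom 4: C, bond orders sum to 2 (valence 4) → 2 H
  atom 5: C, bond orders sum to 2 (valence 4) → 2 H
  atom 6: C, bond orders sum to 2 (valence 4) → 2 H
  atom 7: C, bond orders sum to 2 (valence 4) → 2 H
  atom 8: C, bond orders sum to 2 (valence 4) → 2 H
  atom 9: C, bond orders sum to 2 (valence 4) → 2 H
Totals → C:8, H:14, O:1.
In Hill order: C8H14O.

C8H14O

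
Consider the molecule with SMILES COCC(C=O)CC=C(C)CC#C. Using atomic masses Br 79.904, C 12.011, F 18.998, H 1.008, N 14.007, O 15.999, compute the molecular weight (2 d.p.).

First, the molecular formula is C11H16O2 (counting implicit H from valence).
  C: 11 × 12.011 = 132.121
  H: 16 × 1.008 = 16.128
  O: 2 × 15.999 = 31.998
Sum: 11×12.011 + 16×1.008 + 2×15.999 = 180.247 → 180.25 g/mol.

180.25 g/mol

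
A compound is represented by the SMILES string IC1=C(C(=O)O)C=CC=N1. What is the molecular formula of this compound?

Walk through each heavy atom and fill implicit hydrogens from standard valence (C 4, N 3, O 2, S 2, halogen 1):
  atom 1: I (halogen, monovalent) → 0 H
  atom 2: C, bond orders sum to 4 (valence 4) → 0 H
  atom 3: C, bond orders sum to 4 (valence 4) → 0 H
  atom 4: C, bond orders sum to 4 (valence 4) → 0 H
  atom 5: O, bond orders sum to 2 (valence 2) → 0 H
  atom 6: O, bond orders sum to 1 (valence 2) → 1 H
  atom 7: C, bond orders sum to 3 (valence 4) → 1 H
  atom 8: C, bond orders sum to 3 (valence 4) → 1 H
  atom 9: C, bond orders sum to 3 (valence 4) → 1 H
  atom 10: N, bond orders sum to 3 (valence 3) → 0 H
Totals → C:6, H:4, I:1, N:1, O:2.

C6H4INO2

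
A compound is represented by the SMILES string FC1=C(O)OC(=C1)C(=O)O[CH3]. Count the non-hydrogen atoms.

11

Every atom symbol written in the SMILES (organic subset) is one heavy atom; implicit H are not written.
Heavy atoms by element → C:6, F:1, O:4.
Total: 11.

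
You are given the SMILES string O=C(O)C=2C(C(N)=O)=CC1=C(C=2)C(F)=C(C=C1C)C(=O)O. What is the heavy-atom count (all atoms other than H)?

21

Every atom symbol written in the SMILES (organic subset) is one heavy atom; implicit H are not written.
Heavy atoms by element → C:14, F:1, N:1, O:5.
Total: 21.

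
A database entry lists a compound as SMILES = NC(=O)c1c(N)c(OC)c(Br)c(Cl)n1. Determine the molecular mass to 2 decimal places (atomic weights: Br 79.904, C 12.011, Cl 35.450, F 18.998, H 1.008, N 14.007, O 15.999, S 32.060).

First, the molecular formula is C7H7BrClN3O2 (counting implicit H from valence).
  Br: 1 × 79.904 = 79.904
  C: 7 × 12.011 = 84.077
  Cl: 1 × 35.450 = 35.450
  H: 7 × 1.008 = 7.056
  N: 3 × 14.007 = 42.021
  O: 2 × 15.999 = 31.998
Sum: 1×79.904 + 7×12.011 + 1×35.450 + 7×1.008 + 3×14.007 + 2×15.999 = 280.506 → 280.51 g/mol.

280.51 g/mol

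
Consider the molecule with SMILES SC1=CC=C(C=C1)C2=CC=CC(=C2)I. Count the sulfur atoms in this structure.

1

Scan the SMILES for S atoms (remember two-letter symbols like Cl and Br are single atoms).
Sulfur count: 1.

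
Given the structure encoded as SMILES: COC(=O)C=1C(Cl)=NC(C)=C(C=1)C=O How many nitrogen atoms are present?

Scan the SMILES for N atoms (remember two-letter symbols like Cl and Br are single atoms).
Nitrogen count: 1.

1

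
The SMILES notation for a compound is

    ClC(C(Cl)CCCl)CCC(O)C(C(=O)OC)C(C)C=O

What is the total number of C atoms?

13

Count every carbon token in the SMILES (each C, including those in ring-closure positions and inside branches).
Carbon count: 13.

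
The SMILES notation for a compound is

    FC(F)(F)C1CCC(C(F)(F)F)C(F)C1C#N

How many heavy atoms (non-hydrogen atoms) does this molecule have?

17

Every atom symbol written in the SMILES (organic subset) is one heavy atom; implicit H are not written.
Heavy atoms by element → C:9, F:7, N:1.
Total: 17.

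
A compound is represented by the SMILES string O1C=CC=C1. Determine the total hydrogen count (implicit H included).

Walk through each heavy atom and fill implicit hydrogens from standard valence (C 4, N 3, O 2, S 2, halogen 1):
  atom 1: O, bond orders sum to 2 (valence 2) → 0 H
  atom 2: C, bond orders sum to 3 (valence 4) → 1 H
  atom 3: C, bond orders sum to 3 (valence 4) → 1 H
  atom 4: C, bond orders sum to 3 (valence 4) → 1 H
  atom 5: C, bond orders sum to 3 (valence 4) → 1 H
Total hydrogens: 4.

4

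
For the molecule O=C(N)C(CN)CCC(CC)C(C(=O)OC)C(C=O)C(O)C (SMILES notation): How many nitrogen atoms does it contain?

Scan the SMILES for N atoms (remember two-letter symbols like Cl and Br are single atoms).
Nitrogen count: 2.

2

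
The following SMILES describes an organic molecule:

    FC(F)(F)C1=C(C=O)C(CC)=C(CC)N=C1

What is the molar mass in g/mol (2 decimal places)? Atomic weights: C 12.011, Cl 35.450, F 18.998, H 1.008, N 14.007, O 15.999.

First, the molecular formula is C11H12F3NO (counting implicit H from valence).
  C: 11 × 12.011 = 132.121
  F: 3 × 18.998 = 56.994
  H: 12 × 1.008 = 12.096
  N: 1 × 14.007 = 14.007
  O: 1 × 15.999 = 15.999
Sum: 11×12.011 + 3×18.998 + 12×1.008 + 1×14.007 + 1×15.999 = 231.217 → 231.22 g/mol.

231.22 g/mol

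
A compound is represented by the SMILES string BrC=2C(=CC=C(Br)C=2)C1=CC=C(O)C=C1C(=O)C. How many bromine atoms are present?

Scan the SMILES for Br atoms (remember two-letter symbols like Cl and Br are single atoms).
Bromine count: 2.

2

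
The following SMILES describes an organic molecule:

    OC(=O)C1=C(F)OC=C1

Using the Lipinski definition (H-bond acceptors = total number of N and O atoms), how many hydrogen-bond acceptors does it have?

3

N atoms: 0; O atoms: 3.
Lipinski HBA = 0 + 3 = 3.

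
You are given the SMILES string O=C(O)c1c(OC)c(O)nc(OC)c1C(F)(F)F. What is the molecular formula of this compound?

C9H8F3NO5

Walk through each heavy atom and fill implicit hydrogens from standard valence (C 4, N 3, O 2, S 2, halogen 1); for lowercase aromatic atoms, an aromatic c carries 1 H when it has two neighbours and 0 H with three, and aromatic n carries 0 H:
  atom 1: O, bond orders sum to 2 (valence 2) → 0 H
  atom 2: C, bond orders sum to 4 (valence 4) → 0 H
  atom 3: O, bond orders sum to 1 (valence 2) → 1 H
  atom 4: aromatic c, 3 neighbours → 0 H
  atom 5: aromatic c, 3 neighbours → 0 H
  atom 6: O, bond orders sum to 2 (valence 2) → 0 H
  atom 7: C, bond orders sum to 1 (valence 4) → 3 H
  atom 8: aromatic c, 3 neighbours → 0 H
  atom 9: O, bond orders sum to 1 (valence 2) → 1 H
  atom 10: aromatic n, 2 neighbours → 0 H
  atom 11: aromatic c, 3 neighbours → 0 H
  atom 12: O, bond orders sum to 2 (valence 2) → 0 H
  atom 13: C, bond orders sum to 1 (valence 4) → 3 H
  atom 14: aromatic c, 3 neighbours → 0 H
  atom 15: C, bond orders sum to 4 (valence 4) → 0 H
  atom 16: F (halogen, monovalent) → 0 H
  atom 17: F (halogen, monovalent) → 0 H
  atom 18: F (halogen, monovalent) → 0 H
Totals → C:9, H:8, F:3, N:1, O:5.
In Hill order: C9H8F3NO5.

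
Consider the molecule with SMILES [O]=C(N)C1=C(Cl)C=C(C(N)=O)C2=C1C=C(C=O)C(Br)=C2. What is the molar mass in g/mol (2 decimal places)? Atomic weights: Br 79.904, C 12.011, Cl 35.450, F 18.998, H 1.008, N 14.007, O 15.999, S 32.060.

First, the molecular formula is C13H8BrClN2O3 (counting implicit H from valence).
  Br: 1 × 79.904 = 79.904
  C: 13 × 12.011 = 156.143
  Cl: 1 × 35.450 = 35.450
  H: 8 × 1.008 = 8.064
  N: 2 × 14.007 = 28.014
  O: 3 × 15.999 = 47.997
Sum: 1×79.904 + 13×12.011 + 1×35.450 + 8×1.008 + 2×14.007 + 3×15.999 = 355.572 → 355.57 g/mol.

355.57 g/mol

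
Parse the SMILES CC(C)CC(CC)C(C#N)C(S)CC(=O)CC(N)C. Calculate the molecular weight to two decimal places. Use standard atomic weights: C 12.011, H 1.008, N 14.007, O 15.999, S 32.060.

284.46 g/mol

First, the molecular formula is C15H28N2OS (counting implicit H from valence).
  C: 15 × 12.011 = 180.165
  H: 28 × 1.008 = 28.224
  N: 2 × 14.007 = 28.014
  O: 1 × 15.999 = 15.999
  S: 1 × 32.060 = 32.060
Sum: 15×12.011 + 28×1.008 + 2×14.007 + 1×15.999 + 1×32.060 = 284.462 → 284.46 g/mol.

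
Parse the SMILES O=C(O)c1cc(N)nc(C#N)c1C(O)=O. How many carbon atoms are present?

8

Count every carbon token in the SMILES (each C, including those in ring-closure positions and inside branches).
Carbon count: 8.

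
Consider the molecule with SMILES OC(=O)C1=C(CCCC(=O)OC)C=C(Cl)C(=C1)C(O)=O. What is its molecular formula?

Walk through each heavy atom and fill implicit hydrogens from standard valence (C 4, N 3, O 2, S 2, halogen 1):
  atom 1: O, bond orders sum to 1 (valence 2) → 1 H
  atom 2: C, bond orders sum to 4 (valence 4) → 0 H
  atom 3: O, bond orders sum to 2 (valence 2) → 0 H
  atom 4: C, bond orders sum to 4 (valence 4) → 0 H
  atom 5: C, bond orders sum to 4 (valence 4) → 0 H
  atom 6: C, bond orders sum to 2 (valence 4) → 2 H
  atom 7: C, bond orders sum to 2 (valence 4) → 2 H
  atom 8: C, bond orders sum to 2 (valence 4) → 2 H
  atom 9: C, bond orders sum to 4 (valence 4) → 0 H
  atom 10: O, bond orders sum to 2 (valence 2) → 0 H
  atom 11: O, bond orders sum to 2 (valence 2) → 0 H
  atom 12: C, bond orders sum to 1 (valence 4) → 3 H
  atom 13: C, bond orders sum to 3 (valence 4) → 1 H
  atom 14: C, bond orders sum to 4 (valence 4) → 0 H
  atom 15: Cl (halogen, monovalent) → 0 H
  atom 16: C, bond orders sum to 4 (valence 4) → 0 H
  atom 17: C, bond orders sum to 3 (valence 4) → 1 H
  atom 18: C, bond orders sum to 4 (valence 4) → 0 H
  atom 19: O, bond orders sum to 1 (valence 2) → 1 H
  atom 20: O, bond orders sum to 2 (valence 2) → 0 H
Totals → C:13, H:13, Cl:1, O:6.
In Hill order: C13H13ClO6.

C13H13ClO6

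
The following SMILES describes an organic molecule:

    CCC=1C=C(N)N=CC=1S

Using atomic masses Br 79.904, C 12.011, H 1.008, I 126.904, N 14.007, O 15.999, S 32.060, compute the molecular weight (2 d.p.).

First, the molecular formula is C7H10N2S (counting implicit H from valence).
  C: 7 × 12.011 = 84.077
  H: 10 × 1.008 = 10.080
  N: 2 × 14.007 = 28.014
  S: 1 × 32.060 = 32.060
Sum: 7×12.011 + 10×1.008 + 2×14.007 + 1×32.060 = 154.231 → 154.23 g/mol.

154.23 g/mol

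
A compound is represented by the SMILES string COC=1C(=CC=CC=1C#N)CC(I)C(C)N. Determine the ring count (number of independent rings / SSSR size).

In SMILES, each pair of matching ring-closure digits denotes one ring-closing bond; the number of such bonds equals the number of independent rings.
Ring-closure bonds here: 1.

1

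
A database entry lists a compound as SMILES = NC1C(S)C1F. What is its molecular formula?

C3H6FNS

Walk through each heavy atom and fill implicit hydrogens from standard valence (C 4, N 3, O 2, S 2, halogen 1):
  atom 1: N, bond orders sum to 1 (valence 3) → 2 H
  atom 2: C, bond orders sum to 3 (valence 4) → 1 H
  atom 3: C, bond orders sum to 3 (valence 4) → 1 H
  atom 4: S, bond orders sum to 1 (valence 2) → 1 H
  atom 5: C, bond orders sum to 3 (valence 4) → 1 H
  atom 6: F (halogen, monovalent) → 0 H
Totals → C:3, H:6, F:1, N:1, S:1.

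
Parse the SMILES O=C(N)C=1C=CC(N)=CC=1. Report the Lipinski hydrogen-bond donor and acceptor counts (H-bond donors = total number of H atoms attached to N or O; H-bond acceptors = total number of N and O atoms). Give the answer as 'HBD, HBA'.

Donors: find every N or O and count the H atoms it carries.
  atom 1 (O): bond orders sum to 2 → 0 H
  atom 3 (N): bond orders sum to 1 → 2 H
  atom 8 (N): bond orders sum to 1 → 2 H
Lipinski HBD = 4.
Acceptors: N atoms = 2, O atoms = 1 → HBA = 3.

4, 3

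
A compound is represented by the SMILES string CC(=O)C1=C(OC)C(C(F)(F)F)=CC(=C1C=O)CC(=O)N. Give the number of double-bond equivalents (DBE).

Degree of unsaturation = (number of rings) + (number of π bonds).
Ring closures in the SMILES: 1.
π bonds: 6 double bonds (each 1 DoU) → 6 DoU from unsaturation.
Total DoU = 1 + 6 = 7.

7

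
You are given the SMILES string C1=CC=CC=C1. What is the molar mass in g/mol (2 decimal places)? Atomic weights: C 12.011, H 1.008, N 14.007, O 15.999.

78.11 g/mol

First, the molecular formula is C6H6 (counting implicit H from valence).
  C: 6 × 12.011 = 72.066
  H: 6 × 1.008 = 6.048
Sum: 6×12.011 + 6×1.008 = 78.114 → 78.11 g/mol.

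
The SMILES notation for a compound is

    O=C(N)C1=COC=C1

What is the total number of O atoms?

Scan the SMILES for O atoms (remember two-letter symbols like Cl and Br are single atoms).
Oxygen count: 2.

2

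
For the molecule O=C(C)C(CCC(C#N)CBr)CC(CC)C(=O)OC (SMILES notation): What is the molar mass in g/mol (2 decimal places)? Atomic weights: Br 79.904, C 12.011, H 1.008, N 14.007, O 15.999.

First, the molecular formula is C14H22BrNO3 (counting implicit H from valence).
  Br: 1 × 79.904 = 79.904
  C: 14 × 12.011 = 168.154
  H: 22 × 1.008 = 22.176
  N: 1 × 14.007 = 14.007
  O: 3 × 15.999 = 47.997
Sum: 1×79.904 + 14×12.011 + 22×1.008 + 1×14.007 + 3×15.999 = 332.238 → 332.24 g/mol.

332.24 g/mol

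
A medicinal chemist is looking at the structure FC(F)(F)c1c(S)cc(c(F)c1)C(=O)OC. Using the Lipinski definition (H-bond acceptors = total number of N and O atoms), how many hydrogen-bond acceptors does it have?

N atoms: 0; O atoms: 2.
Lipinski HBA = 0 + 2 = 2.

2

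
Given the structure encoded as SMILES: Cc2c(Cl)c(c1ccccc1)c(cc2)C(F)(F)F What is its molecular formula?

Walk through each heavy atom and fill implicit hydrogens from standard valence (C 4, N 3, O 2, S 2, halogen 1); for lowercase aromatic atoms, an aromatic c carries 1 H when it has two neighbours and 0 H with three, and aromatic n carries 0 H:
  atom 1: C, bond orders sum to 1 (valence 4) → 3 H
  atom 2: aromatic c, 3 neighbours → 0 H
  atom 3: aromatic c, 3 neighbours → 0 H
  atom 4: Cl (halogen, monovalent) → 0 H
  atom 5: aromatic c, 3 neighbours → 0 H
  atom 6: aromatic c, 3 neighbours → 0 H
  atom 7: aromatic c, 2 neighbours → 1 H
  atom 8: aromatic c, 2 neighbours → 1 H
  atom 9: aromatic c, 2 neighbours → 1 H
  atom 10: aromatic c, 2 neighbours → 1 H
  atom 11: aromatic c, 2 neighbours → 1 H
  atom 12: aromatic c, 3 neighbours → 0 H
  atom 13: aromatic c, 2 neighbours → 1 H
  atom 14: aromatic c, 2 neighbours → 1 H
  atom 15: C, bond orders sum to 4 (valence 4) → 0 H
  atom 16: F (halogen, monovalent) → 0 H
  atom 17: F (halogen, monovalent) → 0 H
  atom 18: F (halogen, monovalent) → 0 H
Totals → C:14, H:10, Cl:1, F:3.
In Hill order: C14H10ClF3.

C14H10ClF3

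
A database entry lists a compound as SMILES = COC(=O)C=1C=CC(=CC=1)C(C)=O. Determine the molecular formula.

C10H10O3

Walk through each heavy atom and fill implicit hydrogens from standard valence (C 4, N 3, O 2, S 2, halogen 1):
  atom 1: C, bond orders sum to 1 (valence 4) → 3 H
  atom 2: O, bond orders sum to 2 (valence 2) → 0 H
  atom 3: C, bond orders sum to 4 (valence 4) → 0 H
  atom 4: O, bond orders sum to 2 (valence 2) → 0 H
  atom 5: C, bond orders sum to 4 (valence 4) → 0 H
  atom 6: C, bond orders sum to 3 (valence 4) → 1 H
  atom 7: C, bond orders sum to 3 (valence 4) → 1 H
  atom 8: C, bond orders sum to 4 (valence 4) → 0 H
  atom 9: C, bond orders sum to 3 (valence 4) → 1 H
  atom 10: C, bond orders sum to 3 (valence 4) → 1 H
  atom 11: C, bond orders sum to 4 (valence 4) → 0 H
  atom 12: C, bond orders sum to 1 (valence 4) → 3 H
  atom 13: O, bond orders sum to 2 (valence 2) → 0 H
Totals → C:10, H:10, O:3.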